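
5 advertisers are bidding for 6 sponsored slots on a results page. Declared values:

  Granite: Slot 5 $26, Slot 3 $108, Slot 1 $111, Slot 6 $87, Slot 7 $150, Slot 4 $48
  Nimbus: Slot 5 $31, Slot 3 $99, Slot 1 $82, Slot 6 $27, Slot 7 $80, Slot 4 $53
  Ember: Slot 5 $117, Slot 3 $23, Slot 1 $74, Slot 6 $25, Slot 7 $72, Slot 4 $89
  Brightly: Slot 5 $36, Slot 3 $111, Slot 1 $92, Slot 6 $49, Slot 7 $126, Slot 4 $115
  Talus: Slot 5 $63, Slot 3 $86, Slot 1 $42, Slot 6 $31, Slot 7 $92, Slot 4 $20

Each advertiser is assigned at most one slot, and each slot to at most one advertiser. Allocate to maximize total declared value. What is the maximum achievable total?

Max total: $550

Optimal: Granite→Slot 7 ($150), Nimbus→Slot 1 ($82), Ember→Slot 5 ($117), Brightly→Slot 4 ($115), Talus→Slot 3 ($86) — total 150+82+117+115+86 = $550.
Max-entry greedy (repeatedly take the single best remaining cell) gives $523, worse by 27.
No other one-to-one assignment exceeds $550.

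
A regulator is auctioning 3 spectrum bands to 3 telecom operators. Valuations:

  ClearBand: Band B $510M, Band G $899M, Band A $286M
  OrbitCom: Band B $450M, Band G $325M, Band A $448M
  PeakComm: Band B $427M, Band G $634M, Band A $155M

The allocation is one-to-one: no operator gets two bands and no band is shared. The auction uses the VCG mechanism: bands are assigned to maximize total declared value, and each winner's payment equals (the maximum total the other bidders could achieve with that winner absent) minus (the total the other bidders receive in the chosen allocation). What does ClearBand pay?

Efficient allocation: ClearBand→Band G ($899M), OrbitCom→Band A ($448M), PeakComm→Band B ($427M); total welfare W = $1774M.
ClearBand receives Band G at value $899M, so the others get W − 899 = $875M.
Without ClearBand: best allocation of the remaining 2 bidders over all 3 bands is OrbitCom→Band B ($450M), PeakComm→Band G ($634M), total $1084M.
VCG payment = (others' best without ClearBand) − (others' welfare with ClearBand) = 1084 − 875 = $209M.

ClearBand pays $209M.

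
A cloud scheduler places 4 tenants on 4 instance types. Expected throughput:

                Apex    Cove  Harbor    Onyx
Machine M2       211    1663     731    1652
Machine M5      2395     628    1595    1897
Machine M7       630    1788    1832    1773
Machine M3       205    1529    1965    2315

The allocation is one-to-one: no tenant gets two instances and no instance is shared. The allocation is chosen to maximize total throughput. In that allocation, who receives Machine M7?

Optimal: Apex→Machine M5 (2395 ops/s), Cove→Machine M2 (1663 ops/s), Harbor→Machine M7 (1832 ops/s), Onyx→Machine M3 (2315 ops/s) — total 2395+1663+1832+2315 = 8205 ops/s.
Row-greedy (each tenant in turn takes its best remaining instance) gives 7800 ops/s, worse by 405.
Next-best assignment: Apex→Machine M5, Cove→Machine M7, Harbor→Machine M3, Onyx→Machine M2 = 7800 ops/s.
Swapping Onyx↔Harbor (Onyx→Machine M7 1773 ops/s, Harbor→Machine M3 1965 ops/s) loses 409.
Every other assignment is strictly worse.
Harbor's own top instance is Machine M3 (1965 ops/s), but forcing Harbor→Machine M3 and reassigning the rest optimally gives only 7800 ops/s — worse by 405.

Harbor receives Machine M7.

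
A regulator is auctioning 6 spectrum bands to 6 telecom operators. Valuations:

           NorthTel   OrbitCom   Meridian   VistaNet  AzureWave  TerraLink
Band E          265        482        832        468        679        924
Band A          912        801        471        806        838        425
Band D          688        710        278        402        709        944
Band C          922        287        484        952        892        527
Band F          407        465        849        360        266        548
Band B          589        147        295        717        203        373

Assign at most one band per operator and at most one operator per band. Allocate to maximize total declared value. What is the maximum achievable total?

Optimal: NorthTel→Band A ($912M), OrbitCom→Band D ($710M), Meridian→Band F ($849M), VistaNet→Band B ($717M), AzureWave→Band C ($892M), TerraLink→Band E ($924M) — total 912+710+849+717+892+924 = $5004M.
Max-entry greedy (repeatedly take the single best remaining cell) gives $4483M, worse by 521.
Swapping Meridian↔VistaNet (Meridian→Band B $295M, VistaNet→Band F $360M) loses 911.
No other one-to-one assignment exceeds $5004M.

Maximum total: $5004M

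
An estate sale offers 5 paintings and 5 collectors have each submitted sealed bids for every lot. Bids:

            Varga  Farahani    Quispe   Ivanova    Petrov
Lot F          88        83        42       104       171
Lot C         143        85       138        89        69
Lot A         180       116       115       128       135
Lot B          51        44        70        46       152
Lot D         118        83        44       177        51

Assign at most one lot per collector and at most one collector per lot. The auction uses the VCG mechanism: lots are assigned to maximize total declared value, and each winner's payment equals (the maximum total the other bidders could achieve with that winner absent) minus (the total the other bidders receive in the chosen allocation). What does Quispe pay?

Efficient allocation: Varga→Lot A ($180), Farahani→Lot F ($83), Quispe→Lot C ($138), Ivanova→Lot D ($177), Petrov→Lot B ($152); total welfare W = $730.
Quispe receives Lot C at value $138, so the others get W − 138 = $592.
Without Quispe: best allocation of the remaining 4 bidders over all 5 lots is Varga→Lot A ($180), Farahani→Lot C ($85), Ivanova→Lot D ($177), Petrov→Lot F ($171), total $613.
VCG payment = (others' best without Quispe) − (others' welfare with Quispe) = 613 − 592 = $21.

Quispe pays $21.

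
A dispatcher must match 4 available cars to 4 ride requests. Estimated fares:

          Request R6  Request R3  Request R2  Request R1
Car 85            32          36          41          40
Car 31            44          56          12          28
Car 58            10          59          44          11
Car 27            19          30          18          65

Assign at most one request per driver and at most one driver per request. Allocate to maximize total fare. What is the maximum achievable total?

Maximum total: $209

Optimal: Car 85→Request R2 ($41), Car 31→Request R6 ($44), Car 58→Request R3 ($59), Car 27→Request R1 ($65) — total 41+44+59+65 = $209.
Row-greedy (each driver in turn takes its best remaining request) gives $127, worse by 82.
Every other assignment is strictly worse.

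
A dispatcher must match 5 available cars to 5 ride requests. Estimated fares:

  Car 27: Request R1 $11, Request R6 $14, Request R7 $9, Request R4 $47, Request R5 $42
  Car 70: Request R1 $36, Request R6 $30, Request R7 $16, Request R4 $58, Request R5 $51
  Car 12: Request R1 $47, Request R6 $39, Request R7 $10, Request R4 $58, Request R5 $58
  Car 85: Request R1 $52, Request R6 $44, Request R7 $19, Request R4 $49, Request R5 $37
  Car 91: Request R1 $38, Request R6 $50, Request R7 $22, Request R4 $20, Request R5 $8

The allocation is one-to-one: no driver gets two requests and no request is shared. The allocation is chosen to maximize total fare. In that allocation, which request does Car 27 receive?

Optimal: Car 27→Request R7 ($9), Car 70→Request R4 ($58), Car 12→Request R5 ($58), Car 85→Request R1 ($52), Car 91→Request R6 ($50) — total 9+58+58+52+50 = $227.
Row-greedy (each driver in turn takes its best remaining request) gives $211, worse by 16.
Next-best assignment: Car 27→Request R4, Car 70→Request R7, Car 12→Request R5, Car 85→Request R1, Car 91→Request R6 = $223.
Car 27's own top request is Request R4 ($47), but forcing Car 27→Request R4 and reassigning the rest optimally gives only $223 — worse by 4.

Car 27 receives Request R7.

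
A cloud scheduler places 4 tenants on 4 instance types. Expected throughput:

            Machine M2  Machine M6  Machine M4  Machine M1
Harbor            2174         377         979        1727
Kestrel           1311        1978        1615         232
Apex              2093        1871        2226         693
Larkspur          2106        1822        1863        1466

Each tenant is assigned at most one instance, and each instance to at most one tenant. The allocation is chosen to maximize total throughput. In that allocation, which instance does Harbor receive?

Harbor receives Machine M1.

Optimal: Harbor→Machine M1 (1727 ops/s), Kestrel→Machine M6 (1978 ops/s), Apex→Machine M4 (2226 ops/s), Larkspur→Machine M2 (2106 ops/s) — total 1727+1978+2226+2106 = 8037 ops/s.
Column-greedy (each instance in turn goes to its best remaining tenant) gives 7844 ops/s, worse by 193.
Checked against all permutations: 8037 ops/s is optimal.
Harbor's own top instance is Machine M2 (2174 ops/s), but forcing Harbor→Machine M2 and reassigning the rest optimally gives only 7844 ops/s — worse by 193.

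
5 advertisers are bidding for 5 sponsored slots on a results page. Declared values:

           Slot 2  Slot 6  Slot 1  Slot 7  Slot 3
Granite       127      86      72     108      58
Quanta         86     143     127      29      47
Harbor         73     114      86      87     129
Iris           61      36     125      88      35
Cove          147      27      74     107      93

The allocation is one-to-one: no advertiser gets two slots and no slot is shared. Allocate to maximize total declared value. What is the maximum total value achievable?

Max total: $652

Optimal: Granite→Slot 7 ($108), Quanta→Slot 6 ($143), Harbor→Slot 3 ($129), Iris→Slot 1 ($125), Cove→Slot 2 ($147) — total 108+143+129+125+147 = $652.
Row-greedy (each advertiser in turn takes its best remaining slot) gives $631, worse by 21.
Next-best assignment: Granite→Slot 2, Quanta→Slot 6, Harbor→Slot 3, Iris→Slot 1, Cove→Slot 7 = $631.
Every other assignment is strictly worse.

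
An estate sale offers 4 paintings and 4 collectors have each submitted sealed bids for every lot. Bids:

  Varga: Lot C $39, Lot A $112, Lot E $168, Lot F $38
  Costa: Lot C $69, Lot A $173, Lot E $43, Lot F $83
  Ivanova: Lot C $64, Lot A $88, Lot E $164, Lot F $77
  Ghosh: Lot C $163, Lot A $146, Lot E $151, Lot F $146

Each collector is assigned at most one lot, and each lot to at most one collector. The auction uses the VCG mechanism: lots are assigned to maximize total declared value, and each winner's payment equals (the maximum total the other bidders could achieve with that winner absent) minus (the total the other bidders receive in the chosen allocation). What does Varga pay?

Varga pays $87.

Efficient allocation: Varga→Lot E ($168), Costa→Lot A ($173), Ivanova→Lot F ($77), Ghosh→Lot C ($163); total welfare W = $581.
Varga receives Lot E at value $168, so the others get W − 168 = $413.
Without Varga: best allocation of the remaining 3 bidders over all 4 lots is Costa→Lot A ($173), Ivanova→Lot E ($164), Ghosh→Lot C ($163), total $500.
VCG payment = (others' best without Varga) − (others' welfare with Varga) = 500 − 413 = $87.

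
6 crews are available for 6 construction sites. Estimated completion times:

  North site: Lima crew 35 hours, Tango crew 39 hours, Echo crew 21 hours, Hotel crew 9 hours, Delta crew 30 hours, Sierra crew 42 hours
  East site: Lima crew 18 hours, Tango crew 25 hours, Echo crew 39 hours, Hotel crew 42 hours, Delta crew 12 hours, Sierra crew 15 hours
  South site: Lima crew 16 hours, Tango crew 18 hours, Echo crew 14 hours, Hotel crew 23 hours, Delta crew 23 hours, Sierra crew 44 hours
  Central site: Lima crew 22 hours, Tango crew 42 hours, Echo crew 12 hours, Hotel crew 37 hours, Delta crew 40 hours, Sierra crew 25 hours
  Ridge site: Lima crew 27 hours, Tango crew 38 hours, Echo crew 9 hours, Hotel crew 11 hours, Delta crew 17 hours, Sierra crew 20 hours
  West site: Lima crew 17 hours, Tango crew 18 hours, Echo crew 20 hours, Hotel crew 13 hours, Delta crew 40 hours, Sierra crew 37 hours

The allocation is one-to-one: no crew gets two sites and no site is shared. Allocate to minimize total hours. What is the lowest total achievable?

This is a one-to-one assignment (minimum-cost bipartite matching).
Optimal: Lima crew→South site (16 hours), Tango crew→West site (18 hours), Echo crew→Central site (12 hours), Hotel crew→North site (9 hours), Delta crew→East site (12 hours), Sierra crew→Ridge site (20 hours) — total 16+18+12+9+12+20 = 87 hours.
Column-greedy (each site in turn goes to its cheapest remaining crew) gives 95 hours, worse by 8.
No other one-to-one assignment undercuts 87 hours.

Min total: 87 hours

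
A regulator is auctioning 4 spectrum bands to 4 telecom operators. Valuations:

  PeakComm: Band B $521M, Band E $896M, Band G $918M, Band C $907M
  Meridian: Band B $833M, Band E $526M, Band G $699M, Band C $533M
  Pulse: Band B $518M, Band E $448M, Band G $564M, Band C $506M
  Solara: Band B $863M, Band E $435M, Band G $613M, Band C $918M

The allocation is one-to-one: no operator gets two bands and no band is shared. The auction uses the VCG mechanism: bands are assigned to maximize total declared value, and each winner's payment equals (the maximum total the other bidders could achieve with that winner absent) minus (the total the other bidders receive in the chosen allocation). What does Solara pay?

Solara pays $11M.

Efficient allocation: PeakComm→Band E ($896M), Meridian→Band B ($833M), Pulse→Band G ($564M), Solara→Band C ($918M); total welfare W = $3211M.
Solara receives Band C at value $918M, so the others get W − 918 = $2293M.
Without Solara: best allocation of the remaining 3 bidders over all 4 bands is PeakComm→Band C ($907M), Meridian→Band B ($833M), Pulse→Band G ($564M), total $2304M.
VCG payment = (others' best without Solara) − (others' welfare with Solara) = 2304 − 2293 = $11M.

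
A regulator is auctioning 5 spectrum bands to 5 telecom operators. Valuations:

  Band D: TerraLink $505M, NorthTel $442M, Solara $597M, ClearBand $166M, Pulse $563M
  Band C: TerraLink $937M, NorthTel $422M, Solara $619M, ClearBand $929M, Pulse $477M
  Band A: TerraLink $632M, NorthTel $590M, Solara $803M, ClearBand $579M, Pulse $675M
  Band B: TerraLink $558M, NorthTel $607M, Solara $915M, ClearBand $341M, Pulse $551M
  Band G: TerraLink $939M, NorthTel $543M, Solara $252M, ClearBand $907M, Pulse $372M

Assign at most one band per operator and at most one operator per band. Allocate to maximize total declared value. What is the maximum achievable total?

This is the linear assignment problem.
Optimal: TerraLink→Band G ($939M), NorthTel→Band A ($590M), Solara→Band B ($915M), ClearBand→Band C ($929M), Pulse→Band D ($563M) — total 939+590+915+929+563 = $3936M.
Column-greedy (each band in turn goes to its best remaining operator) gives $3723M, worse by 213.
Swapping Solara↔NorthTel (Solara→Band A $803M, NorthTel→Band B $607M) loses 95.
Checked against all permutations: $3936M is optimal.

Max total: $3936M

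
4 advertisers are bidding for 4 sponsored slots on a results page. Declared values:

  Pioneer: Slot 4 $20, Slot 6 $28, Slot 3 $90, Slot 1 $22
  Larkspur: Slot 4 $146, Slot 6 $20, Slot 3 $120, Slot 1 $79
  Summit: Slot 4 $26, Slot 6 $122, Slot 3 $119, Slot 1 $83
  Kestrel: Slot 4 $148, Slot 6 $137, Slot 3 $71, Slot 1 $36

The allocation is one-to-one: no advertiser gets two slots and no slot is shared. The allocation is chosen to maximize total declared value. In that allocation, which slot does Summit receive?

Summit receives Slot 1.

Treat this as an assignment problem: match each advertiser to one slot.
Optimal: Pioneer→Slot 3 ($90), Larkspur→Slot 4 ($146), Summit→Slot 1 ($83), Kestrel→Slot 6 ($137) — total 90+146+83+137 = $456.
Next-best assignment: Pioneer→Slot 3, Larkspur→Slot 1, Summit→Slot 6, Kestrel→Slot 4 = $439.
No other one-to-one assignment exceeds $456.
Summit's own top slot is Slot 6 ($122), but forcing Summit→Slot 6 and reassigning the rest optimally gives only $439 — worse by 17.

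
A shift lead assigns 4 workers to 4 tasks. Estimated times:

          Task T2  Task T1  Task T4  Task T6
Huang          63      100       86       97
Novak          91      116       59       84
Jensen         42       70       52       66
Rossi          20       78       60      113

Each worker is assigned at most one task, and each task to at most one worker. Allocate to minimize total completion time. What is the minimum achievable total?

Treat this as an assignment problem: match each worker to one task.
Optimal: Huang→Task T1 (100 min), Novak→Task T4 (59 min), Jensen→Task T6 (66 min), Rossi→Task T2 (20 min) — total 100+59+66+20 = 245 min.
Row-greedy (each worker in turn takes its cheapest remaining task) gives 266 min, worse by 21.
Next-best assignment: Huang→Task T6, Novak→Task T4, Jensen→Task T1, Rossi→Task T2 = 246 min.

Minimum total: 245 min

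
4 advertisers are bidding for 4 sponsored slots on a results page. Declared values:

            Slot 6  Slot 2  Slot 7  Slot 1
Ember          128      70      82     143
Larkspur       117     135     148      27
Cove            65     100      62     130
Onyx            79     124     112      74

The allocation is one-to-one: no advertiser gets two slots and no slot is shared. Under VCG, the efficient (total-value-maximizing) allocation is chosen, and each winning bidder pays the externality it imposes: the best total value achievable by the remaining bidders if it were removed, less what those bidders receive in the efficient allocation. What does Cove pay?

Cove pays $15.

Efficient allocation: Ember→Slot 6 ($128), Larkspur→Slot 7 ($148), Cove→Slot 1 ($130), Onyx→Slot 2 ($124); total welfare W = $530.
Cove receives Slot 1 at value $130, so the others get W − 130 = $400.
Without Cove: best allocation of the remaining 3 bidders over all 4 slots is Ember→Slot 1 ($143), Larkspur→Slot 7 ($148), Onyx→Slot 2 ($124), total $415.
VCG payment = (others' best without Cove) − (others' welfare with Cove) = 415 − 400 = $15.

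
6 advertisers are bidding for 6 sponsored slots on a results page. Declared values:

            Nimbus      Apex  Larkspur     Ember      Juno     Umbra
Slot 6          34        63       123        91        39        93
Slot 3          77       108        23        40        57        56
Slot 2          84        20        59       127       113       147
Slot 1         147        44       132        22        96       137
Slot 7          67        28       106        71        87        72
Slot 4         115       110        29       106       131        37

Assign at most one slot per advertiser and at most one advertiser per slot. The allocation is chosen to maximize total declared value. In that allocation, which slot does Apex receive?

Apex receives Slot 3.

This is the linear assignment problem.
Optimal: Nimbus→Slot 1 ($147), Apex→Slot 3 ($108), Larkspur→Slot 7 ($106), Ember→Slot 6 ($91), Juno→Slot 4 ($131), Umbra→Slot 2 ($147) — total 147+108+106+91+131+147 = $730.
Row-greedy (each advertiser in turn takes its best remaining slot) gives $650, worse by 80.
Apex's own top slot is Slot 4 ($110), but forcing Apex→Slot 4 and reassigning the rest optimally gives only $661 — worse by 69.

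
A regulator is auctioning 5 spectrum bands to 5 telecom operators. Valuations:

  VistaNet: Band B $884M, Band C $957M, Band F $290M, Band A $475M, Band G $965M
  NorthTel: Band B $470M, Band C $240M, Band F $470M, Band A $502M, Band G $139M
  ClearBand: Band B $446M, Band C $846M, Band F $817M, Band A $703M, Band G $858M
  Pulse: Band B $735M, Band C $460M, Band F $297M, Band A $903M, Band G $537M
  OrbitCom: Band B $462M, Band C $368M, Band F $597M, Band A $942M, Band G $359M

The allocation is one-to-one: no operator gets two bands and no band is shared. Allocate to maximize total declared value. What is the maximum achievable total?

Maximum total: $3962M

Treat this as an assignment problem: match each operator to one band.
Optimal: VistaNet→Band C ($957M), NorthTel→Band F ($470M), ClearBand→Band G ($858M), Pulse→Band B ($735M), OrbitCom→Band A ($942M) — total 957+470+858+735+942 = $3962M.
Row-greedy (each operator in turn takes its best remaining band) gives $3645M, worse by 317.
Next-best assignment: VistaNet→Band G, NorthTel→Band F, ClearBand→Band C, Pulse→Band B, OrbitCom→Band A = $3958M.
Swapping ClearBand↔OrbitCom (ClearBand→Band A $703M, OrbitCom→Band G $359M) loses 738.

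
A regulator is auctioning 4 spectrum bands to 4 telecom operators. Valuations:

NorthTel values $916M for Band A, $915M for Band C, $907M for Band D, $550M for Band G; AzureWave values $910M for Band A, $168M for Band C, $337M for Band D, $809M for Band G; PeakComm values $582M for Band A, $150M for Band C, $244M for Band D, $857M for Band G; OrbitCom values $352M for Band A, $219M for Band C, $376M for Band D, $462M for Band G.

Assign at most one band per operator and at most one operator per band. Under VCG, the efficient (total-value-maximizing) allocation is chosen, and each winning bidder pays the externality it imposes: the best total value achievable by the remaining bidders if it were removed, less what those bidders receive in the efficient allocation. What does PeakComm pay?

PeakComm pays $86M.

Efficient allocation: NorthTel→Band C ($915M), AzureWave→Band A ($910M), PeakComm→Band G ($857M), OrbitCom→Band D ($376M); total welfare W = $3058M.
PeakComm receives Band G at value $857M, so the others get W − 857 = $2201M.
Without PeakComm: best allocation of the remaining 3 bidders over all 4 bands is NorthTel→Band C ($915M), AzureWave→Band A ($910M), OrbitCom→Band G ($462M), total $2287M.
VCG payment = (others' best without PeakComm) − (others' welfare with PeakComm) = 2287 − 2201 = $86M.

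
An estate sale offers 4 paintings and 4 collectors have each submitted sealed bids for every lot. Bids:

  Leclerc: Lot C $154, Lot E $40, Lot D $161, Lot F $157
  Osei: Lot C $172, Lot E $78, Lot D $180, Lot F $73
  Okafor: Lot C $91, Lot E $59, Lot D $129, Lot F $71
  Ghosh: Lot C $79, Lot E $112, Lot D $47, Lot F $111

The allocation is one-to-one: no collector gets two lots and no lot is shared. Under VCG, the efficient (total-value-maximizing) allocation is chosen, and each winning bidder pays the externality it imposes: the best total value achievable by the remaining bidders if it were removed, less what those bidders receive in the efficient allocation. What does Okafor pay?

Okafor pays $8.

Efficient allocation: Leclerc→Lot F ($157), Osei→Lot C ($172), Okafor→Lot D ($129), Ghosh→Lot E ($112); total welfare W = $570.
Okafor receives Lot D at value $129, so the others get W − 129 = $441.
Without Okafor: best allocation of the remaining 3 bidders over all 4 lots is Leclerc→Lot F ($157), Osei→Lot D ($180), Ghosh→Lot E ($112), total $449.
VCG payment = (others' best without Okafor) − (others' welfare with Okafor) = 449 − 441 = $8.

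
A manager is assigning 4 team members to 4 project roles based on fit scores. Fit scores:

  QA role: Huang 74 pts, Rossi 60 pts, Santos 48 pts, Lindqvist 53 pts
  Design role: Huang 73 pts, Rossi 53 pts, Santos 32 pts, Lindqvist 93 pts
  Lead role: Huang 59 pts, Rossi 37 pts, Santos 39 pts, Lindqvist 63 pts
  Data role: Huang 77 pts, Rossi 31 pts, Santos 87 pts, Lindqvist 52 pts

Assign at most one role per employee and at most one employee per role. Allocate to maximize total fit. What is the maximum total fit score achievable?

Max total: 299 pts

Optimal: Huang→Lead role (59 pts), Rossi→QA role (60 pts), Santos→Data role (87 pts), Lindqvist→Design role (93 pts) — total 59+60+87+93 = 299 pts.
Max-entry greedy (repeatedly take the single best remaining cell) gives 291 pts, worse by 8.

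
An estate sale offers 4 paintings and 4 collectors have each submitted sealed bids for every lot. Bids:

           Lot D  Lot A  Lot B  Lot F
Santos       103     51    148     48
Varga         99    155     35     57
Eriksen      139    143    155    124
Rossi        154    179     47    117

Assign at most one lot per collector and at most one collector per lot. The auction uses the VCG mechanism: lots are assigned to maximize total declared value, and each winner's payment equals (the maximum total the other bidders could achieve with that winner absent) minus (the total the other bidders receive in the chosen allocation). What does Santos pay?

Efficient allocation: Santos→Lot B ($148), Varga→Lot A ($155), Eriksen→Lot F ($124), Rossi→Lot D ($154); total welfare W = $581.
Santos receives Lot B at value $148, so the others get W − 148 = $433.
Without Santos: best allocation of the remaining 3 bidders over all 4 lots is Varga→Lot A ($155), Eriksen→Lot B ($155), Rossi→Lot D ($154), total $464.
VCG payment = (others' best without Santos) − (others' welfare with Santos) = 464 − 433 = $31.

Santos pays $31.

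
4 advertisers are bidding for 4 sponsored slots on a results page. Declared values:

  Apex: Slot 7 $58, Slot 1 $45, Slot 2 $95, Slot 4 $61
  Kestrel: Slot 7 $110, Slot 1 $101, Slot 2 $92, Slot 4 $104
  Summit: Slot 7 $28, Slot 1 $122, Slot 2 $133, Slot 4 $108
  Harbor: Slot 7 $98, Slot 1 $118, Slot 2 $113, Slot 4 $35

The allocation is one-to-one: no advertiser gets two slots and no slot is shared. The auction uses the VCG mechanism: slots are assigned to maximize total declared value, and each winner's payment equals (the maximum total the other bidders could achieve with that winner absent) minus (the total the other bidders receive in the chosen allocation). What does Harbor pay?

Harbor pays $14.

Efficient allocation: Apex→Slot 2 ($95), Kestrel→Slot 7 ($110), Summit→Slot 4 ($108), Harbor→Slot 1 ($118); total welfare W = $431.
Harbor receives Slot 1 at value $118, so the others get W − 118 = $313.
Without Harbor: best allocation of the remaining 3 bidders over all 4 slots is Apex→Slot 2 ($95), Kestrel→Slot 7 ($110), Summit→Slot 1 ($122), total $327.
VCG payment = (others' best without Harbor) − (others' welfare with Harbor) = 327 − 313 = $14.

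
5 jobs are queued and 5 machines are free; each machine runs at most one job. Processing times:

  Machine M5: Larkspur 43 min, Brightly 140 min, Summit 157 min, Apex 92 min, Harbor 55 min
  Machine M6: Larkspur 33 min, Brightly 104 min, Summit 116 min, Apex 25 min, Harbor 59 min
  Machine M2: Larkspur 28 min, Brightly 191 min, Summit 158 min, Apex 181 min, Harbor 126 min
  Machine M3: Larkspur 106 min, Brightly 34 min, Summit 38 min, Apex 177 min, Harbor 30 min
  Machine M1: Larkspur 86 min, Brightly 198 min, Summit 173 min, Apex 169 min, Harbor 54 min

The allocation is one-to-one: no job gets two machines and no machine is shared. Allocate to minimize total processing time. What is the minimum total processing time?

This is a one-to-one assignment (minimum-cost bipartite matching).
Optimal: Larkspur→Machine M2 (28 min), Brightly→Machine M5 (140 min), Summit→Machine M3 (38 min), Apex→Machine M6 (25 min), Harbor→Machine M1 (54 min) — total 28+140+38+25+54 = 285 min.
Column-greedy (each machine in turn goes to its cheapest remaining job) gives 401 min, worse by 116.

Min total: 285 min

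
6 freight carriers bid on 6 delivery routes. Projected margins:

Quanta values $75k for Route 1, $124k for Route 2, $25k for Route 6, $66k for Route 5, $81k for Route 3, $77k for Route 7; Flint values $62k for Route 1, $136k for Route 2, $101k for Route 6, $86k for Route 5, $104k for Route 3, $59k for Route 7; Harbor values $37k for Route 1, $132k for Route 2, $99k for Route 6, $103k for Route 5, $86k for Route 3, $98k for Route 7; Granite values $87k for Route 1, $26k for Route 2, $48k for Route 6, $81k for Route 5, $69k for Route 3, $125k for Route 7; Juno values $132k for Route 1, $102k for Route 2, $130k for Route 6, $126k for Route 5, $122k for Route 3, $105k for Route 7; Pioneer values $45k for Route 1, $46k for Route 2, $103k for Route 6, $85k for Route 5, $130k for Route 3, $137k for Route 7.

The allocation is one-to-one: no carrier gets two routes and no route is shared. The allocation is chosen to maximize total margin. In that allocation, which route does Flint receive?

Flint receives Route 6.

Treat this as an assignment problem: match each carrier to one route.
Optimal: Quanta→Route 2 ($124k), Flint→Route 6 ($101k), Harbor→Route 5 ($103k), Granite→Route 7 ($125k), Juno→Route 1 ($132k), Pioneer→Route 3 ($130k) — total 124+101+103+125+132+130 = $715k.
Column-greedy (each route in turn goes to its best remaining carrier) gives $680k, worse by 35.
Next-best assignment: Quanta→Route 1, Flint→Route 2, Harbor→Route 5, Granite→Route 7, Juno→Route 6, Pioneer→Route 3 = $699k.
Flint's own top route is Route 2 ($136k), but forcing Flint→Route 2 and reassigning the rest optimally gives only $699k — worse by 16.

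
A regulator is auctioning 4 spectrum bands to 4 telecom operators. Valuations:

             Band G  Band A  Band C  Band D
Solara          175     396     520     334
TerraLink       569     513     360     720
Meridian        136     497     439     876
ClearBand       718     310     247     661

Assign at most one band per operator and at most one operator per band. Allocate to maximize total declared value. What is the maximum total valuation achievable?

This is the linear assignment problem.
Optimal: Solara→Band C ($520M), TerraLink→Band A ($513M), Meridian→Band D ($876M), ClearBand→Band G ($718M) — total 520+513+876+718 = $2627M.
Row-greedy (each operator in turn takes its best remaining band) gives $2455M, worse by 172.
Next-best assignment: Solara→Band C, TerraLink→Band D, Meridian→Band A, ClearBand→Band G = $2455M.
Swapping ClearBand↔TerraLink (ClearBand→Band A $310M, TerraLink→Band G $569M) loses 352.
Checked against all permutations: $2627M is optimal.

Maximum total: $2627M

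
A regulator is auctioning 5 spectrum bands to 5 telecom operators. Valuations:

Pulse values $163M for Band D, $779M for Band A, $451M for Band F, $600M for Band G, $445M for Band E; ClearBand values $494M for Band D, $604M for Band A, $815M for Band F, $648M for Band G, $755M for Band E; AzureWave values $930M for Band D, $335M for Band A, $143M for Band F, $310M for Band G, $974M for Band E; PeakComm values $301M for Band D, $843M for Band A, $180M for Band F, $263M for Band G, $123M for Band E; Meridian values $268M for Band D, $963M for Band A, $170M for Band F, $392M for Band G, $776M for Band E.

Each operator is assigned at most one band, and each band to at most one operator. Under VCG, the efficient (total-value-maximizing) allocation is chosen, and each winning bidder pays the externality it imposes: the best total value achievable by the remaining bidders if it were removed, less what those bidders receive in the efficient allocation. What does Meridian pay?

Efficient allocation: Pulse→Band G ($600M), ClearBand→Band F ($815M), AzureWave→Band D ($930M), PeakComm→Band A ($843M), Meridian→Band E ($776M); total welfare W = $3964M.
Meridian receives Band E at value $776M, so the others get W − 776 = $3188M.
Without Meridian: best allocation of the remaining 4 bidders over all 5 bands is Pulse→Band G ($600M), ClearBand→Band F ($815M), AzureWave→Band E ($974M), PeakComm→Band A ($843M), total $3232M.
VCG payment = (others' best without Meridian) − (others' welfare with Meridian) = 3232 − 3188 = $44M.

Meridian pays $44M.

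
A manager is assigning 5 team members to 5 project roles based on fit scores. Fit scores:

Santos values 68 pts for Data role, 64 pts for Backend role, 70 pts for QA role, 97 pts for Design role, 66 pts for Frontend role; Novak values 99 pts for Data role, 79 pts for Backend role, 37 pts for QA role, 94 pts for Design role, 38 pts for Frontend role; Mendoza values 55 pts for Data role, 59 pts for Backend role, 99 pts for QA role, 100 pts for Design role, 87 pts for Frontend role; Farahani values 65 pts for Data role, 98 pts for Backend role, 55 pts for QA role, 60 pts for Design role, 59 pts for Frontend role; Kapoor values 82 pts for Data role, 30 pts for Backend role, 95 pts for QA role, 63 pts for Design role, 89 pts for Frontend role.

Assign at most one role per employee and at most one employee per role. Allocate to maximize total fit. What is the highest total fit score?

Maximum total: 482 pts

Optimal: Santos→Design role (97 pts), Novak→Data role (99 pts), Mendoza→QA role (99 pts), Farahani→Backend role (98 pts), Kapoor→Frontend role (89 pts) — total 97+99+99+98+89 = 482 pts.
Max-entry greedy (repeatedly take the single best remaining cell) gives 458 pts, worse by 24.
Swapping Novak↔Mendoza (Novak→QA role 37 pts, Mendoza→Data role 55 pts) loses 106.
Checked against all permutations: 482 pts is optimal.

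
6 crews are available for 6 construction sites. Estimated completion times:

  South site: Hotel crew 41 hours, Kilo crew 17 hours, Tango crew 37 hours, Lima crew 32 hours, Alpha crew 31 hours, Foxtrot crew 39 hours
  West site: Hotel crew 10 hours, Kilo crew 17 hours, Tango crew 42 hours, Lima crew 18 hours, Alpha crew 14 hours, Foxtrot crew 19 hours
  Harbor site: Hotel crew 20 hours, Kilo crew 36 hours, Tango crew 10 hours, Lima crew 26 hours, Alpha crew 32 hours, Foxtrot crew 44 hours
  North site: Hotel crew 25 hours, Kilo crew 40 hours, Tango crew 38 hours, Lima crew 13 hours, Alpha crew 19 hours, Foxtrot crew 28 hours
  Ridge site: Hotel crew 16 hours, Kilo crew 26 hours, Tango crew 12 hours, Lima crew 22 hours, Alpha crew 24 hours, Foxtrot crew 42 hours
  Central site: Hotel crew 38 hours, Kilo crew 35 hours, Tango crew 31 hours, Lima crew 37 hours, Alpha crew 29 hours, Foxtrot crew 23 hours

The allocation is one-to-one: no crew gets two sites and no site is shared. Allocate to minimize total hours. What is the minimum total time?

Optimal: Hotel crew→Ridge site (16 hours), Kilo crew→South site (17 hours), Tango crew→Harbor site (10 hours), Lima crew→North site (13 hours), Alpha crew→West site (14 hours), Foxtrot crew→Central site (23 hours) — total 16+17+10+13+14+23 = 93 hours.
Row-greedy (each crew in turn takes its cheapest remaining site) gives 97 hours, worse by 4.
No other one-to-one assignment undercuts 93 hours.

Minimum total: 93 hours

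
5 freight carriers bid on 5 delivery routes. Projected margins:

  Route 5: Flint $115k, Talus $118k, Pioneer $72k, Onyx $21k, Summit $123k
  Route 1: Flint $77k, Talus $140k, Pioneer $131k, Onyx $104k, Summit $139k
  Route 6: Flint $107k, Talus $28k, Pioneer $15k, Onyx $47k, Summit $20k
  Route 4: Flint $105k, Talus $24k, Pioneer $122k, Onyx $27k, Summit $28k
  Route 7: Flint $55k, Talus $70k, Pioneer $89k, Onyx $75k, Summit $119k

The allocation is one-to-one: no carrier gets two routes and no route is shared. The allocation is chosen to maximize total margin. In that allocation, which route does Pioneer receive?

This is a one-to-one assignment (maximum-weight bipartite matching).
Optimal: Flint→Route 6 ($107k), Talus→Route 5 ($118k), Pioneer→Route 4 ($122k), Onyx→Route 1 ($104k), Summit→Route 7 ($119k) — total 107+118+122+104+119 = $570k.
Next-best assignment: Flint→Route 6, Talus→Route 1, Pioneer→Route 4, Onyx→Route 7, Summit→Route 5 = $567k.
Checked against all permutations: $570k is optimal.
Pioneer's own top route is Route 1 ($131k), but forcing Pioneer→Route 1 and reassigning the rest optimally gives only $520k — worse by 50.

Pioneer receives Route 4.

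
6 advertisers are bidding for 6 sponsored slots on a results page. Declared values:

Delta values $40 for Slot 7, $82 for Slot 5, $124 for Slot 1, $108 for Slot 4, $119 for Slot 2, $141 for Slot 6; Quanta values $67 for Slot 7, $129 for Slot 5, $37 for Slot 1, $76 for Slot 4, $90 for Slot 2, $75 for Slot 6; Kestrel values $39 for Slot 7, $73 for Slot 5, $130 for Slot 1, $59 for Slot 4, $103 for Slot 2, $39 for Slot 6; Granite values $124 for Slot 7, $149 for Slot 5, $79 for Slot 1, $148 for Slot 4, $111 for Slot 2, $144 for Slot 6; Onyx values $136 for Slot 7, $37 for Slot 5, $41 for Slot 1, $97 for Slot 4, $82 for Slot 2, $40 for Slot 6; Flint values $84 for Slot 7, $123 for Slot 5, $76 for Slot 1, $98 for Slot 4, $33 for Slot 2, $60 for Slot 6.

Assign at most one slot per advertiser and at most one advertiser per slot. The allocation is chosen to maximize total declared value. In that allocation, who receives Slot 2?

Optimal: Delta→Slot 6 ($141), Quanta→Slot 2 ($90), Kestrel→Slot 1 ($130), Granite→Slot 4 ($148), Onyx→Slot 7 ($136), Flint→Slot 5 ($123) — total 141+90+130+148+136+123 = $768.
Column-greedy (each slot in turn goes to its best remaining advertiser) gives $673, worse by 95.
Next-best assignment: Delta→Slot 2, Quanta→Slot 5, Kestrel→Slot 1, Granite→Slot 6, Onyx→Slot 7, Flint→Slot 4 = $756.
Swapping Granite↔Kestrel (Granite→Slot 1 $79, Kestrel→Slot 4 $59) loses 140.
Quanta's own top slot is Slot 5 ($129), but forcing Quanta→Slot 5 and reassigning the rest optimally gives only $756 — worse by 12.

Quanta receives Slot 2.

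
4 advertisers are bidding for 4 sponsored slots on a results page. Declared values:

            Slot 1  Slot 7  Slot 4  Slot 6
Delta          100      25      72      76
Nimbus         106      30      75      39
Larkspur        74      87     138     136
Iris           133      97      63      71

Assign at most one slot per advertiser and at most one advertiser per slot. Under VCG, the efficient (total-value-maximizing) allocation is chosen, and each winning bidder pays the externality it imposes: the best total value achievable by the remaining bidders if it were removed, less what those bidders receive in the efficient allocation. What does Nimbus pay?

Nimbus pays $36.

Efficient allocation: Delta→Slot 6 ($76), Nimbus→Slot 1 ($106), Larkspur→Slot 4 ($138), Iris→Slot 7 ($97); total welfare W = $417.
Nimbus receives Slot 1 at value $106, so the others get W − 106 = $311.
Without Nimbus: best allocation of the remaining 3 bidders over all 4 slots is Delta→Slot 6 ($76), Larkspur→Slot 4 ($138), Iris→Slot 1 ($133), total $347.
VCG payment = (others' best without Nimbus) − (others' welfare with Nimbus) = 347 − 311 = $36.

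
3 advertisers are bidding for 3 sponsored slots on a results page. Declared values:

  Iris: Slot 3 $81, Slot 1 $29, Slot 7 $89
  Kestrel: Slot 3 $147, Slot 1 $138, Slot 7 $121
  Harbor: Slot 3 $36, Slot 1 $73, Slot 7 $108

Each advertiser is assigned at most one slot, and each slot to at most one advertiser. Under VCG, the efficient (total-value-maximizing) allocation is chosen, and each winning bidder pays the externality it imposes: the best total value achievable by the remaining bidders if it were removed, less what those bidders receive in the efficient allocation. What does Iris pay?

Iris pays $9.

Efficient allocation: Iris→Slot 3 ($81), Kestrel→Slot 1 ($138), Harbor→Slot 7 ($108); total welfare W = $327.
Iris receives Slot 3 at value $81, so the others get W − 81 = $246.
Without Iris: best allocation of the remaining 2 bidders over all 3 slots is Kestrel→Slot 3 ($147), Harbor→Slot 7 ($108), total $255.
VCG payment = (others' best without Iris) − (others' welfare with Iris) = 255 − 246 = $9.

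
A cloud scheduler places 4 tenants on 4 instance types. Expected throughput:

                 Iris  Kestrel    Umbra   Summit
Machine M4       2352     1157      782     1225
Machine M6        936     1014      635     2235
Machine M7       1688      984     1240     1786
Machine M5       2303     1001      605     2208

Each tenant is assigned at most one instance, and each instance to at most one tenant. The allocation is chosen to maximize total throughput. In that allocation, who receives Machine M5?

Iris receives Machine M5.

Treat this as an assignment problem: match each tenant to one instance.
Optimal: Iris→Machine M5 (2303 ops/s), Kestrel→Machine M4 (1157 ops/s), Umbra→Machine M7 (1240 ops/s), Summit→Machine M6 (2235 ops/s) — total 2303+1157+1240+2235 = 6935 ops/s.
Swapping Iris↔Kestrel (Iris→Machine M4 2352 ops/s, Kestrel→Machine M5 1001 ops/s) loses 107.
Iris's own top instance is Machine M4 (2352 ops/s), but forcing Iris→Machine M4 and reassigning the rest optimally gives only 6828 ops/s — worse by 107.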